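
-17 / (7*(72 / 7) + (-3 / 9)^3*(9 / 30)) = -0.24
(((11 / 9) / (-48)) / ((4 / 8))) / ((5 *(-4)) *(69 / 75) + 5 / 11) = 605 / 213192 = 0.00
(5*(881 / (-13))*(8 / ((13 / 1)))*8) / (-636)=70480 / 26871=2.62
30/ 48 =5/ 8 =0.62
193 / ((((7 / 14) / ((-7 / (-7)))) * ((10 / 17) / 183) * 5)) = 600423 / 25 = 24016.92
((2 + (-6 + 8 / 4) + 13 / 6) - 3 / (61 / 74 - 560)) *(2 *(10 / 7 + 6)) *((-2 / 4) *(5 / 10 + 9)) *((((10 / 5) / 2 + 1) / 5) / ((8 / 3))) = -270503 / 148540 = -1.82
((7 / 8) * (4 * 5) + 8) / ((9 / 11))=31.17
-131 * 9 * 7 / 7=-1179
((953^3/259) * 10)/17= 8655231770/4403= 1965757.84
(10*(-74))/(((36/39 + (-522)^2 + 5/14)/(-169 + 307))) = -502320/1340333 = -0.37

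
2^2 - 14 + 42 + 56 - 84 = 4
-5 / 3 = -1.67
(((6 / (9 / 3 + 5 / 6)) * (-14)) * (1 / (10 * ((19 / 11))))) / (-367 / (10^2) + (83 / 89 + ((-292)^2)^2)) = -448560 / 2570455940182379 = -0.00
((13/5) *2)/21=26/105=0.25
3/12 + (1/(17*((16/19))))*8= 0.81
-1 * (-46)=46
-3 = -3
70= 70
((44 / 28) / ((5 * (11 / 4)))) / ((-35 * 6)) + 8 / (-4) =-7352 / 3675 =-2.00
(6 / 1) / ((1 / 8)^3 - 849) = -3072 / 434687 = -0.01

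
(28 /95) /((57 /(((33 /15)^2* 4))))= 0.10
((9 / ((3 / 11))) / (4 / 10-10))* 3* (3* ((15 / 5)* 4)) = -371.25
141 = 141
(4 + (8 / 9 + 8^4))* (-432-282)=-8784104 / 3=-2928034.67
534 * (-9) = -4806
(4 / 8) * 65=65 / 2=32.50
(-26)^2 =676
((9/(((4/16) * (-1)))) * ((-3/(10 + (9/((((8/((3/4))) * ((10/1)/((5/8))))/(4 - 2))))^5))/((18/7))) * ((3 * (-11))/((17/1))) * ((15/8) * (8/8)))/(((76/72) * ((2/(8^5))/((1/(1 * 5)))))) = -47455.20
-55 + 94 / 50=-53.12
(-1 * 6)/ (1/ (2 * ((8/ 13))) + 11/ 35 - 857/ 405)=272160/ 44873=6.07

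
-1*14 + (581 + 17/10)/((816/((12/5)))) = -41773/3400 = -12.29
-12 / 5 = -2.40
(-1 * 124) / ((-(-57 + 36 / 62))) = -3844 / 1749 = -2.20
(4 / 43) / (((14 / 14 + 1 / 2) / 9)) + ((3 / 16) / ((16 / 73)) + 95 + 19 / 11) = 98.14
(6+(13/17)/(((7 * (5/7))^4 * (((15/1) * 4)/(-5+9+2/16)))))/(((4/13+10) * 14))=132601859/3189200000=0.04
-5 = -5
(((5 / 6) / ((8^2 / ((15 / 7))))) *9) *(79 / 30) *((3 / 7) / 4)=3555 / 50176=0.07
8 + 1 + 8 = 17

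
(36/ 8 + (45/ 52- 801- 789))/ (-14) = 82401/ 728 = 113.19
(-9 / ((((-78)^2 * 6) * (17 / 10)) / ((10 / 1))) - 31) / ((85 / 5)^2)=-534403 / 4981782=-0.11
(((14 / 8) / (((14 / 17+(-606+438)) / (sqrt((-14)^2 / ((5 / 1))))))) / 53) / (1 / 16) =-68*sqrt(5) / 7685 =-0.02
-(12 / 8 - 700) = 1397 / 2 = 698.50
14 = 14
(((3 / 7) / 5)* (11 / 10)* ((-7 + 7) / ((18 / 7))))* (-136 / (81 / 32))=0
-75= -75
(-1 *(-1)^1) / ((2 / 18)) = 9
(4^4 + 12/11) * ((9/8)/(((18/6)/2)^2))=1414/11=128.55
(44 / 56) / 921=11 / 12894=0.00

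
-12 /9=-1.33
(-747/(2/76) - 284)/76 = -14335/38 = -377.24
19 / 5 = 3.80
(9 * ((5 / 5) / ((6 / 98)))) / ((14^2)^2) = 3 / 784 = 0.00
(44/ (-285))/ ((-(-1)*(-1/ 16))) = 704/ 285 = 2.47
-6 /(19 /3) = -18 /19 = -0.95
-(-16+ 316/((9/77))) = -24188/9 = -2687.56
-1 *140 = -140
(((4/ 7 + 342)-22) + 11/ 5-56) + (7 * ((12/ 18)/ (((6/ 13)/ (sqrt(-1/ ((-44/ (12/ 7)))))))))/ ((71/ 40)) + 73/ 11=520 * sqrt(231)/ 7029 + 105262/ 385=274.53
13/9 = 1.44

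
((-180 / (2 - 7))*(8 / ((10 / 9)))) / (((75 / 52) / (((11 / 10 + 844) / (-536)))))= -11865204 / 41875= -283.35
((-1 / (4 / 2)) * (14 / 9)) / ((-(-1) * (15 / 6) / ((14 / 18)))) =-98 / 405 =-0.24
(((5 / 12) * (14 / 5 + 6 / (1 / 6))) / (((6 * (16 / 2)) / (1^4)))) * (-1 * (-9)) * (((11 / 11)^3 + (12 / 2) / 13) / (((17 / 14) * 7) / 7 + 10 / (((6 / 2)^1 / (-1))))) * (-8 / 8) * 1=38703 / 18512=2.09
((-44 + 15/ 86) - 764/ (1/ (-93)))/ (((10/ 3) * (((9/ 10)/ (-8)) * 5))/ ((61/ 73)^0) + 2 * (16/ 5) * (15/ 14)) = 170987684/ 11997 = 14252.54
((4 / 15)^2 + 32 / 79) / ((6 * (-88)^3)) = -529 / 4542436800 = -0.00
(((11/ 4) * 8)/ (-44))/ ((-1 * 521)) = 0.00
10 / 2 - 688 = -683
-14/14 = -1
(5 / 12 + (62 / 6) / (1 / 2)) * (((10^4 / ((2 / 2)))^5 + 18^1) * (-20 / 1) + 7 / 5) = -843333333333333333484543 / 20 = -42166666666666666674227.15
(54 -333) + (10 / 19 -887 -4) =-22220 / 19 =-1169.47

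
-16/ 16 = -1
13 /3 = 4.33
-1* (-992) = 992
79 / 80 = 0.99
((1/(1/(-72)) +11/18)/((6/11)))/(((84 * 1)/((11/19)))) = -155485/172368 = -0.90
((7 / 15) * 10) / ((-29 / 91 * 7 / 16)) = -2912 / 87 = -33.47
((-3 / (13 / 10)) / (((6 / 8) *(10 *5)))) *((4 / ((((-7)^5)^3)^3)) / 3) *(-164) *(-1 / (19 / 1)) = 2624 / 396460580889430713585300092926194492709935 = 0.00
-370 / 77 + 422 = 32124 / 77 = 417.19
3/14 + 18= 255/14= 18.21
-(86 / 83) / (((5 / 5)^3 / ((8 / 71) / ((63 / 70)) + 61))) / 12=-1679537 / 318222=-5.28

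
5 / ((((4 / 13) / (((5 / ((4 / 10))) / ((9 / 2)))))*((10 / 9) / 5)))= 1625 / 8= 203.12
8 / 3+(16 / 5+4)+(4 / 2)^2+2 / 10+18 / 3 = 20.07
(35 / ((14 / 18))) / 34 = 45 / 34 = 1.32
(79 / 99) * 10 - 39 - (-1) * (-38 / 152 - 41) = -72.27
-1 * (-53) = 53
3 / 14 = 0.21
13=13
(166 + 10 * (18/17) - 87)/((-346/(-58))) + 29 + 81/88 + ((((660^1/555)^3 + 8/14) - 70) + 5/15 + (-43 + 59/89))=-1588000757170147/24501471635256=-64.81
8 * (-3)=-24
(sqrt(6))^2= 6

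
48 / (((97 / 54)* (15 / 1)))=1.78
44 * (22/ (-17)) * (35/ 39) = -51.10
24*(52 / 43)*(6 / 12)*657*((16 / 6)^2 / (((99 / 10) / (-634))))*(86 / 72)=-1540264960 / 297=-5186077.31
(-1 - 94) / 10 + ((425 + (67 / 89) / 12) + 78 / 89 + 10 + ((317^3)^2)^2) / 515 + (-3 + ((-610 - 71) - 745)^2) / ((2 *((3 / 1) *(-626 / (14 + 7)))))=172106289338473613671814205391477139 / 86078130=1999419473198054066367545000.00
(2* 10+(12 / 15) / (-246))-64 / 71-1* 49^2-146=-110380957 / 43665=-2527.90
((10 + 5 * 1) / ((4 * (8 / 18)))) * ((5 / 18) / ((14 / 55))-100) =-373875 / 448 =-834.54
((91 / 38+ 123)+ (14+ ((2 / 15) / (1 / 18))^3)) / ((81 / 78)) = 9461257 / 64125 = 147.54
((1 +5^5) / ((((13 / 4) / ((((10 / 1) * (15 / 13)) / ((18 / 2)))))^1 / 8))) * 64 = 106700800 / 169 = 631365.68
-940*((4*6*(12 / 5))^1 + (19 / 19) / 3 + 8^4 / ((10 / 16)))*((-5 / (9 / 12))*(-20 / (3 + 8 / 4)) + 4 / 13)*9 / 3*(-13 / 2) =9807019624 / 3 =3269006541.33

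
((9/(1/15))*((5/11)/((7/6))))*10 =40500/77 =525.97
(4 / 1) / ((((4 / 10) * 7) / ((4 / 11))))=40 / 77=0.52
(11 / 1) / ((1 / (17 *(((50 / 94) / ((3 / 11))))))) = 51425 / 141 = 364.72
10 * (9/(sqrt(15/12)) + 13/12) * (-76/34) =-1368 * sqrt(5)/17 - 1235/51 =-204.15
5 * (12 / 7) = 60 / 7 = 8.57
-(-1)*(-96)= -96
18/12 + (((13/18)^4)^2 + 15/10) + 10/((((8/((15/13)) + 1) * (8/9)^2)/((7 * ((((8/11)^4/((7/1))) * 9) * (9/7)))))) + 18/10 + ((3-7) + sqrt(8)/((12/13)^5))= 10.26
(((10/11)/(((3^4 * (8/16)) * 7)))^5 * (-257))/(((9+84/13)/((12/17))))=-42764800000/10749850991296248316023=-0.00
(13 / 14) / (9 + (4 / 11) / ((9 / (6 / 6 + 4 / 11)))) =4719 / 46018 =0.10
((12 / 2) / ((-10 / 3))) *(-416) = 3744 / 5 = 748.80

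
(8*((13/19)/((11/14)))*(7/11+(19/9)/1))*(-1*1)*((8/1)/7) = -452608/20691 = -21.87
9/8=1.12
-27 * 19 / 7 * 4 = -2052 / 7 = -293.14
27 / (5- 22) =-27 / 17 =-1.59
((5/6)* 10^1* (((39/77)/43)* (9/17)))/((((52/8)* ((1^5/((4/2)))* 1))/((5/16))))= 1125/225148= 0.00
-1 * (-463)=463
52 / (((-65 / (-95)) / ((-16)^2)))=19456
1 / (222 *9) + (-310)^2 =192007801 / 1998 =96100.00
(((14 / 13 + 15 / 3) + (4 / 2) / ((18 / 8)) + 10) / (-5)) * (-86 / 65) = 34142 / 7605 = 4.49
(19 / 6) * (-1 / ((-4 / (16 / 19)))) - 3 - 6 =-25 / 3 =-8.33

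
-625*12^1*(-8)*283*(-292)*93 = -461108880000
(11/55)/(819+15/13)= 13/53310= 0.00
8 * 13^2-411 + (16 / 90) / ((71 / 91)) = 3007223 / 3195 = 941.23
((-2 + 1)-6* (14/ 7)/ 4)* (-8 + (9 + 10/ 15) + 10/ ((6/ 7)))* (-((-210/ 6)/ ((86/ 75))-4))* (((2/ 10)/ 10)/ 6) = -11876/ 1935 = -6.14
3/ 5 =0.60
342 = 342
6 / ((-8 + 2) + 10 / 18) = -54 / 49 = -1.10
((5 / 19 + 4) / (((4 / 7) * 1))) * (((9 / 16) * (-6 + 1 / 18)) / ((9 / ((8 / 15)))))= -2247 / 1520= -1.48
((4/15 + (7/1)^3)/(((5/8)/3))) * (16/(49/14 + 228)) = 1318144/11575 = 113.88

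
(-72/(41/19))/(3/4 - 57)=608/1025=0.59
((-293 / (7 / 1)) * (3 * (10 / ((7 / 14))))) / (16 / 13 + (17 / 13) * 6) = -276.68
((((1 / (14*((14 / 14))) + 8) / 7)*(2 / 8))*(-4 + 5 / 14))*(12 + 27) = -224757 / 5488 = -40.95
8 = 8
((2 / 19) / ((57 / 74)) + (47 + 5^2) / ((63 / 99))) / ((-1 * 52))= -214693 / 98553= -2.18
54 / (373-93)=0.19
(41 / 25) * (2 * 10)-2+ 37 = 339 / 5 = 67.80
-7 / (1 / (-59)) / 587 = 0.70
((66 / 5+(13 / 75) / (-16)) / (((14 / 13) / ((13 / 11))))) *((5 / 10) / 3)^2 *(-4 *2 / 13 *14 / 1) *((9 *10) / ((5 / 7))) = -1440257 / 3300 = -436.44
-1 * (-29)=29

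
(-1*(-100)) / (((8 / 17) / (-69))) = -29325 / 2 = -14662.50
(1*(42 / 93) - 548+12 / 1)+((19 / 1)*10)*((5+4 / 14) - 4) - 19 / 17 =-1078591 / 3689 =-292.38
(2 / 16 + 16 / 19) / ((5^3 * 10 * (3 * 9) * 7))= 7 / 1710000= 0.00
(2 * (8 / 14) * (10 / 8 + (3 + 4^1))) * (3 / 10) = 99 / 35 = 2.83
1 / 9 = 0.11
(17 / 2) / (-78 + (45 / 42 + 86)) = 119 / 127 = 0.94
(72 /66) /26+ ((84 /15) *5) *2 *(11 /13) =6782 /143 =47.43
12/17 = 0.71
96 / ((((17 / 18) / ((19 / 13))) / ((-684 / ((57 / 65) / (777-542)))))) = -462931200 / 17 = -27231247.06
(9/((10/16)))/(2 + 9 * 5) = 72/235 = 0.31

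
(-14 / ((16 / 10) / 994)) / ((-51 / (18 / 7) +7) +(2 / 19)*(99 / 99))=991515 / 1451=683.33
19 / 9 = 2.11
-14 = -14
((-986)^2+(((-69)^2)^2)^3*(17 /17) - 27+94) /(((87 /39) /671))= 101590935916386495932819752 /29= 3503135721254706756304129.00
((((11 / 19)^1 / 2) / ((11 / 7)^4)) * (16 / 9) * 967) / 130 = 9287068 / 14794065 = 0.63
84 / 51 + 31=555 / 17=32.65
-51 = -51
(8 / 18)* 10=40 / 9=4.44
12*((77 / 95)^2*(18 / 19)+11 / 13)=39283332 / 2229175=17.62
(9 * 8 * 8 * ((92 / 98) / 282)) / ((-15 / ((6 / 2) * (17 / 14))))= -37536 / 80605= -0.47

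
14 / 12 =7 / 6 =1.17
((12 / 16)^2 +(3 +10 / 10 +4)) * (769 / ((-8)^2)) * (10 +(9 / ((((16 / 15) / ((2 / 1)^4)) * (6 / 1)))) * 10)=24757955 / 1024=24177.69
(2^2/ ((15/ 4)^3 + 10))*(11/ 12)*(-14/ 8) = -112/ 1095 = -0.10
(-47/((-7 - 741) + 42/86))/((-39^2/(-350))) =707350/48889503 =0.01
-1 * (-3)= 3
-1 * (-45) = 45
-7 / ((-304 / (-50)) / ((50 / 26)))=-4375 / 1976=-2.21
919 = 919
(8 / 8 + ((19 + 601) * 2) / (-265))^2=38025 / 2809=13.54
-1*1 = -1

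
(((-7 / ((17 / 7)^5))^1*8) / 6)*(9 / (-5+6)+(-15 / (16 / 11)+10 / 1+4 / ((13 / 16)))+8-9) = -308593327 / 221497692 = -1.39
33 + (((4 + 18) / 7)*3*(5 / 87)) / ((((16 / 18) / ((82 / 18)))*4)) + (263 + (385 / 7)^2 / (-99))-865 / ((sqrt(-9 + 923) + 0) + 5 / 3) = 64181154367 / 239731632-7785*sqrt(914) / 8201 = 239.02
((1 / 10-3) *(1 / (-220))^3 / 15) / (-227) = -29 / 362564400000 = -0.00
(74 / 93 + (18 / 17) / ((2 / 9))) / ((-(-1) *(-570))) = -8791 / 901170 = -0.01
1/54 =0.02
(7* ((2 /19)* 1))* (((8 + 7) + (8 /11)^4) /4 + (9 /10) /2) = 4376134 /1390895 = 3.15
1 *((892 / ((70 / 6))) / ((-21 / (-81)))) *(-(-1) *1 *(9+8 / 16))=686394 / 245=2801.61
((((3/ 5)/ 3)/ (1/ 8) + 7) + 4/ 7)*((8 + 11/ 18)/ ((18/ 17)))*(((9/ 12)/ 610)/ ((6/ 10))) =56389/ 368928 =0.15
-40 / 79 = -0.51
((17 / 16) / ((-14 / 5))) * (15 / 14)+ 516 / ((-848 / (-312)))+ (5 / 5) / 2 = 31569961 / 166208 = 189.94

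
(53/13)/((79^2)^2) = 53/506351053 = 0.00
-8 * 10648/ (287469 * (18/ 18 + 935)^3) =-1331/ 3683312699976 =-0.00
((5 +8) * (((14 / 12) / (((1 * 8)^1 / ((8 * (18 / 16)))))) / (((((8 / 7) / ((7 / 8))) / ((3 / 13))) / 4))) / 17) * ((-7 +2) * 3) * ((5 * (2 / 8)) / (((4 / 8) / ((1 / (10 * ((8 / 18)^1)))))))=-416745 / 69632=-5.98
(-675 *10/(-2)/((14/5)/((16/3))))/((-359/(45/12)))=-168750/2513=-67.15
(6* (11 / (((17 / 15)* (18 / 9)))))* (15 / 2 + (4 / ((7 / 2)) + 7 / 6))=33990 / 119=285.63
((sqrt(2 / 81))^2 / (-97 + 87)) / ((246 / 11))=-11 / 99630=-0.00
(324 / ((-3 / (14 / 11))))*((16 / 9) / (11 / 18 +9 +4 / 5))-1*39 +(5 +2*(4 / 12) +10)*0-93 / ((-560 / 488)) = 13399101 / 721490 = 18.57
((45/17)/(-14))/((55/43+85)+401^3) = -1935/659901494014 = -0.00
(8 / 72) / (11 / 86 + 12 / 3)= 86 / 3195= 0.03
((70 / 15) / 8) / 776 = 7 / 9312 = 0.00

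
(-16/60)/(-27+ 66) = -4/585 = -0.01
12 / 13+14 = 194 / 13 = 14.92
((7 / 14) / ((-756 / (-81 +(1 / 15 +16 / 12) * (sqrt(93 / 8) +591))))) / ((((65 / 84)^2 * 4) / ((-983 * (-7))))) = -29959874 / 21125 - 337169 * sqrt(186) / 507000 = -1427.29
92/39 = 2.36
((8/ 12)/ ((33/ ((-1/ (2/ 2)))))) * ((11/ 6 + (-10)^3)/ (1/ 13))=77857/ 297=262.14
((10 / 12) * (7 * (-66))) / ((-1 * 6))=64.17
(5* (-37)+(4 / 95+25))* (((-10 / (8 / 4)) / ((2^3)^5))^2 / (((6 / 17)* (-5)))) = 64583 / 30601641984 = 0.00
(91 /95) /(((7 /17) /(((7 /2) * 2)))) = 16.28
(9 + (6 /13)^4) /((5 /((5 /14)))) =258345 /399854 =0.65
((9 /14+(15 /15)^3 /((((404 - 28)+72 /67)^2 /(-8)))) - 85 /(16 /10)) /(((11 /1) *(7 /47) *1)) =-1377596913093 /43003420768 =-32.03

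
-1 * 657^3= -283593393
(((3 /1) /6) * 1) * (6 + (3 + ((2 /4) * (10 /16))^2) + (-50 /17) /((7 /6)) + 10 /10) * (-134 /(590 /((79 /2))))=-33.99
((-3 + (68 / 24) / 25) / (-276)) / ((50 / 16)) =433 / 129375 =0.00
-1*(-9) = 9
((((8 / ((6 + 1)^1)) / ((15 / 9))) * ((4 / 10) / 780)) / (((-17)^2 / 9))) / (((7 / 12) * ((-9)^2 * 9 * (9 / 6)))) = 0.00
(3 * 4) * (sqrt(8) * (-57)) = -1368 * sqrt(2) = -1934.64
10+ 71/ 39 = 461/ 39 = 11.82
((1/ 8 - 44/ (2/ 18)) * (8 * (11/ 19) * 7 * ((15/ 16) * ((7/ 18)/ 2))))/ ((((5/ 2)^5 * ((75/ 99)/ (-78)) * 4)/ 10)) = 732308577/ 118750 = 6166.81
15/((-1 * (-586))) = 15/586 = 0.03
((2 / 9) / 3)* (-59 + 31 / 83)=-3244 / 747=-4.34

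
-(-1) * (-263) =-263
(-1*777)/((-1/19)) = 14763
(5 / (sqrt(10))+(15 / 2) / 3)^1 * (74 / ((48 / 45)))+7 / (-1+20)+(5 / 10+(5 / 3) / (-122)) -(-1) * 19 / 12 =555 * sqrt(10) / 16+3261437 / 18544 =285.57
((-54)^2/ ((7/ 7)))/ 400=729/ 100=7.29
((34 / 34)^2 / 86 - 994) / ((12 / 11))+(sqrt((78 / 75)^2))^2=-586997993 / 645000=-910.07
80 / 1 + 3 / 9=241 / 3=80.33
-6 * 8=-48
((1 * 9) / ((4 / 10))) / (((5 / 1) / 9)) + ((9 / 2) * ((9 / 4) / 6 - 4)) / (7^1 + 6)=8163 / 208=39.25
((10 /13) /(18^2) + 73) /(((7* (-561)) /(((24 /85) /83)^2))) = -4919776 /22868664293475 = -0.00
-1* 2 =-2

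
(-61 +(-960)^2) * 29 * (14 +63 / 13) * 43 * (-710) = -199896231185350 / 13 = -15376633168103.85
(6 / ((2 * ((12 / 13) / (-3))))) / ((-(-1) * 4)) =-2.44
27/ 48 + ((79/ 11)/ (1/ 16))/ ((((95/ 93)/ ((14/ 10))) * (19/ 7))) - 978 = -919.42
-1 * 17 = -17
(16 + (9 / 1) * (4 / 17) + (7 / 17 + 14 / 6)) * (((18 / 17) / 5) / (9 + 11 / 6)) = 38304 / 93925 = 0.41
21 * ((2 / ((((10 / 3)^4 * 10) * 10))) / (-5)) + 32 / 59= 79899641 / 147500000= 0.54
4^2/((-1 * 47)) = -16/47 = -0.34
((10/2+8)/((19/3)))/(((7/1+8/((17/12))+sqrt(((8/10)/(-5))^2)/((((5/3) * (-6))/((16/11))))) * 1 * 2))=911625/11213078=0.08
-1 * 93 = -93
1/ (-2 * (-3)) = 1/ 6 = 0.17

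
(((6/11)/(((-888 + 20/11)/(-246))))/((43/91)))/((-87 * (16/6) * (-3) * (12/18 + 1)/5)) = 33579/24311512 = 0.00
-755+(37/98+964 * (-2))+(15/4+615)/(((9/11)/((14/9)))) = -1506.23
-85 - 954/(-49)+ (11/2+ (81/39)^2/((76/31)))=-36673275/629356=-58.27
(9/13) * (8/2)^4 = 2304/13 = 177.23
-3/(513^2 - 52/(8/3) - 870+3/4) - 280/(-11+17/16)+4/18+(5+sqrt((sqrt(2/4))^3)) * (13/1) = 13 * 2^(1/4)/2+5193264883/55603413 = 101.13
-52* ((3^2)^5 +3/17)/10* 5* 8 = -208797888/17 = -12282228.71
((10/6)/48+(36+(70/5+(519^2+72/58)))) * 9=1125065665/464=2424710.48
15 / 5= 3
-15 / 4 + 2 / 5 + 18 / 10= -31 / 20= -1.55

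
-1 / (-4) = 1 / 4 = 0.25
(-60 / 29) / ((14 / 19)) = -570 / 203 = -2.81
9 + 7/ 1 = 16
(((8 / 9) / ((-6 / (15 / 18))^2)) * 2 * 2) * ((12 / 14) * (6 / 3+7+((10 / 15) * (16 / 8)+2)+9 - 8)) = 4000 / 5103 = 0.78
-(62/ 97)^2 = -3844/ 9409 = -0.41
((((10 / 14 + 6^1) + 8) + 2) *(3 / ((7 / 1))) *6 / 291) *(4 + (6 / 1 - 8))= 1404 / 4753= 0.30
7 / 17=0.41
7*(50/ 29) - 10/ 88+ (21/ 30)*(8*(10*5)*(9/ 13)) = 205.80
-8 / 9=-0.89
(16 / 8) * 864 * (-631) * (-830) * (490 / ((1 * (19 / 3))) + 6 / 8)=1343254324320 / 19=70697596016.84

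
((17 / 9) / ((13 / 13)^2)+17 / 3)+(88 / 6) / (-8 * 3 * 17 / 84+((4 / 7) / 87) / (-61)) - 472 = -379575614 / 811989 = -467.46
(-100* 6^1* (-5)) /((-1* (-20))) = 150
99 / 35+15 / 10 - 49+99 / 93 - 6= -49.61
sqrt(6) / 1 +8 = sqrt(6) +8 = 10.45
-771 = -771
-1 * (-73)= 73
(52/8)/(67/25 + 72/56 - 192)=-2275/65812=-0.03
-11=-11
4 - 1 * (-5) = 9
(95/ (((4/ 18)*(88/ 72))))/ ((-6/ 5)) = -12825/ 44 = -291.48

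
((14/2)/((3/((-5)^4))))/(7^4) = 625/1029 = 0.61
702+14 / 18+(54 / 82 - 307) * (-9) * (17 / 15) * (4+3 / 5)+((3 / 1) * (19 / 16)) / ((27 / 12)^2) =83451322 / 5535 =15077.02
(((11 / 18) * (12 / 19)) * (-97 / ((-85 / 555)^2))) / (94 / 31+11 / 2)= -543388956 / 2904739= -187.07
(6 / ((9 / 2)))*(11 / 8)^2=121 / 48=2.52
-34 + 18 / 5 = -30.40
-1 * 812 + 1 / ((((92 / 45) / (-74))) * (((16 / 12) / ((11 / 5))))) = -160397 / 184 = -871.72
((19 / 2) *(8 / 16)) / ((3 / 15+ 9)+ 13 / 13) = 95 / 204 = 0.47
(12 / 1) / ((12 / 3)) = 3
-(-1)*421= 421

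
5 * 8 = 40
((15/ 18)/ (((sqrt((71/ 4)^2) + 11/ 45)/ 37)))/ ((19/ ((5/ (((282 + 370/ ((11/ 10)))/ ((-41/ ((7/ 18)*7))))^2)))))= 11151087750/ 41685605690701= 0.00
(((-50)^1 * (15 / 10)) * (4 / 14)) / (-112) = 75 / 392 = 0.19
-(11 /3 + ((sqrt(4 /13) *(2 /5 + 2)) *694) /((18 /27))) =-1389.53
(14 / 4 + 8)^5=6436343 / 32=201135.72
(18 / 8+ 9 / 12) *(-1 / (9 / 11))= -3.67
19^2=361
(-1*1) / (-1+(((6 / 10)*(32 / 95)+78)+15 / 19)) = -475 / 37046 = -0.01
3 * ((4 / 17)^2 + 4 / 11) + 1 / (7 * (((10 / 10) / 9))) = 56583 / 22253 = 2.54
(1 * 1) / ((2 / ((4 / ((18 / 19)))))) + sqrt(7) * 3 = 10.05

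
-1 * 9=-9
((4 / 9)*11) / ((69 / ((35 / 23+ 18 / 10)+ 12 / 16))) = 20603 / 71415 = 0.29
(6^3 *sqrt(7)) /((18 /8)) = 96 *sqrt(7) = 253.99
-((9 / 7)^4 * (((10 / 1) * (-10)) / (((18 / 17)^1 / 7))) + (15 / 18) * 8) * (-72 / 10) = -4445016 / 343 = -12959.23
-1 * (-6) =6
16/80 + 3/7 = 22/35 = 0.63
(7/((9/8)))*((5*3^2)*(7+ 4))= 3080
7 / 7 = 1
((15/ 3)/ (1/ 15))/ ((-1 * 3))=-25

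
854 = 854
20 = 20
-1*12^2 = -144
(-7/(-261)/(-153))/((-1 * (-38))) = -0.00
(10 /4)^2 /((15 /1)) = 5 /12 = 0.42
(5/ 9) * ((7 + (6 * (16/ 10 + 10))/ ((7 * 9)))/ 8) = 851/ 1512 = 0.56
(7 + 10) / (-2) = -17 / 2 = -8.50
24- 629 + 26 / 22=-603.82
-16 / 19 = -0.84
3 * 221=663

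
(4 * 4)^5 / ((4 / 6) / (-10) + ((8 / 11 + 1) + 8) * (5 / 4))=692060160 / 7981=86713.46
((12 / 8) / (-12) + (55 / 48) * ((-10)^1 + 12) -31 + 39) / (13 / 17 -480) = -1037 / 48882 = -0.02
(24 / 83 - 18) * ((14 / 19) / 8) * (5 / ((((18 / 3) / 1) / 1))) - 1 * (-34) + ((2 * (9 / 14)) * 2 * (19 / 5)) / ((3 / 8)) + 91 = 33050271 / 220780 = 149.70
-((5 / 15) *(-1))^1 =1 / 3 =0.33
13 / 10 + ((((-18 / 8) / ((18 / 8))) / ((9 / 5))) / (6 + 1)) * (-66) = 1373 / 210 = 6.54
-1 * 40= -40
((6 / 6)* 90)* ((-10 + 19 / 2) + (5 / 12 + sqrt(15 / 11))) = -15 / 2 + 90* sqrt(165) / 11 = 97.60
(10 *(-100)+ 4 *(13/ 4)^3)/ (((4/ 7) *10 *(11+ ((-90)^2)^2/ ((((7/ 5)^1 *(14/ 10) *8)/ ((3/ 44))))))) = -52078719/ 98418794560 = -0.00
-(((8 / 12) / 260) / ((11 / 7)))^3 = -343 / 78953589000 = -0.00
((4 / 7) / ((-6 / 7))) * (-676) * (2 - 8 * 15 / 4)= -37856 / 3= -12618.67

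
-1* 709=-709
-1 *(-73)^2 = -5329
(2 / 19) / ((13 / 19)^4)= 0.48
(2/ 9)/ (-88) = -1/ 396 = -0.00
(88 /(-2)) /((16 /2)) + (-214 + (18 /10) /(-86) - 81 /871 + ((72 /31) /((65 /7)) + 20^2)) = 180.64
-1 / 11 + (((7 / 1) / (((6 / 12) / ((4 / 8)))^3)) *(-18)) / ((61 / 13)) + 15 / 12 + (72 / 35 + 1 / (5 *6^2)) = -9989393 / 422730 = -23.63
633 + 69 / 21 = 4454 / 7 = 636.29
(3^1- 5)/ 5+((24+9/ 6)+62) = 871/ 10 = 87.10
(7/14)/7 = 1/14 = 0.07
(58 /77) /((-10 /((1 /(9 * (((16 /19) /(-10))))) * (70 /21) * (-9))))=-2.98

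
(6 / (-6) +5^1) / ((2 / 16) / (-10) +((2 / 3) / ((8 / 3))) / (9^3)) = -233280 / 709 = -329.03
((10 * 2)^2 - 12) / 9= 388 / 9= 43.11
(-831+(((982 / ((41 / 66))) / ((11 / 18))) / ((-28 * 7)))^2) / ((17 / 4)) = -154.55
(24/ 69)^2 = 64/ 529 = 0.12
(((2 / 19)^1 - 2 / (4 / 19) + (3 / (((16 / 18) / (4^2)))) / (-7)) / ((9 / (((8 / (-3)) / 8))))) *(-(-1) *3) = 1517 / 798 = 1.90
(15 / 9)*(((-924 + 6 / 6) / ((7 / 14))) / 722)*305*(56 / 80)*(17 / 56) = -4785755 / 17328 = -276.19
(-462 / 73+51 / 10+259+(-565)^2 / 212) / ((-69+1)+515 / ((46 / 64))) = 1046219883 / 384733360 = 2.72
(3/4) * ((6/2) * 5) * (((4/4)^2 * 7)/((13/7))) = 2205/52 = 42.40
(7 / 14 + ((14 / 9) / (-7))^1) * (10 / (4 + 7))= 25 / 99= 0.25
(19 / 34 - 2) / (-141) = 49 / 4794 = 0.01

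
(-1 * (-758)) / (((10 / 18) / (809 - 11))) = 1088791.20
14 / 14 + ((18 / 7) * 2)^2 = 1345 / 49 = 27.45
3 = 3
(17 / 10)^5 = 1419857 / 100000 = 14.20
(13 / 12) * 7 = 7.58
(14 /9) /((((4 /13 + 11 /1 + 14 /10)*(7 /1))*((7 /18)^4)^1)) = 758160 /991613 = 0.76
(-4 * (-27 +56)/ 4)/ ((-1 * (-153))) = -29/ 153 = -0.19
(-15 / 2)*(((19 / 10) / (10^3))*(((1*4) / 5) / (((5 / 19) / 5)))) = -0.22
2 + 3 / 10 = 23 / 10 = 2.30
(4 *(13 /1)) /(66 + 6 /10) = 260 /333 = 0.78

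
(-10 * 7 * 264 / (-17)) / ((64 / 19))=21945 / 68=322.72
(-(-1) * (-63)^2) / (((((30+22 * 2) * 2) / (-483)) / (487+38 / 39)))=-12160980279 / 1924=-6320675.82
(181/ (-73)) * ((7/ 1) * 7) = -8869/ 73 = -121.49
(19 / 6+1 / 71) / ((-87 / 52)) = -1.90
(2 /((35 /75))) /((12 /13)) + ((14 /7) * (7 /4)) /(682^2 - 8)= 30232589 /6511624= 4.64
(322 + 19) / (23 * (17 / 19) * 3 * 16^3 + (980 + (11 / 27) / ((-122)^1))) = 21341826 / 15887712823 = 0.00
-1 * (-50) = 50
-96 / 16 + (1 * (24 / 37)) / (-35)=-7794 / 1295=-6.02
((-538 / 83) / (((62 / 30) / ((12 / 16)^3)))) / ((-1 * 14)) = 108945 / 1152704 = 0.09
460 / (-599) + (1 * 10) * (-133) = -797130 / 599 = -1330.77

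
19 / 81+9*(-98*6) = -428633 / 81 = -5291.77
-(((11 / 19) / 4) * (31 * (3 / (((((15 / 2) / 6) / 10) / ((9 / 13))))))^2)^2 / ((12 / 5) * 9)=-703839144000960 / 10310521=-68264168.61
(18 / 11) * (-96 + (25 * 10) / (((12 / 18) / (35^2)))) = 8267022 / 11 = 751547.45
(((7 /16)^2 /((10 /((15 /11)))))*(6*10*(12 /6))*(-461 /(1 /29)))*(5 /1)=-147393225 /704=-209365.38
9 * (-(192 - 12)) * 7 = -11340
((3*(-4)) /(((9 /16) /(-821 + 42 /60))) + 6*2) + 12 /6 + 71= 263771 /15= 17584.73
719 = 719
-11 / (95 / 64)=-704 / 95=-7.41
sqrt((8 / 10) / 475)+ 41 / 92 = 2 * sqrt(95) / 475+ 41 / 92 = 0.49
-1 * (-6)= 6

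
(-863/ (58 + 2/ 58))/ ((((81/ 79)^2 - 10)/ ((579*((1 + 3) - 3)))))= 30145346851/ 31331289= 962.15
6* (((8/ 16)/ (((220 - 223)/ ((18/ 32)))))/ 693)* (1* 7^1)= -1/ 176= -0.01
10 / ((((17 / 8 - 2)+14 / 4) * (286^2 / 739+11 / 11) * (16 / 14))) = 10346 / 478703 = 0.02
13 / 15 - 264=-3947 / 15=-263.13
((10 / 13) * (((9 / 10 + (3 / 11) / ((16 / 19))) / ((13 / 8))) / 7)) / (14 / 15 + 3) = 0.02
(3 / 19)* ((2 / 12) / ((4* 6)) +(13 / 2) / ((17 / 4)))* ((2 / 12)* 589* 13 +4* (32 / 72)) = 86514283 / 279072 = 310.01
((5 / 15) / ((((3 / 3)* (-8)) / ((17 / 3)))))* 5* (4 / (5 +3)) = -85 / 144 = -0.59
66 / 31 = 2.13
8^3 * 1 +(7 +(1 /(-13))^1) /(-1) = 6566 /13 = 505.08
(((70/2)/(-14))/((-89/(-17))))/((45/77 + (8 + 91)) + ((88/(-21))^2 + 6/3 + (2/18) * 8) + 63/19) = -51205/13226646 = -0.00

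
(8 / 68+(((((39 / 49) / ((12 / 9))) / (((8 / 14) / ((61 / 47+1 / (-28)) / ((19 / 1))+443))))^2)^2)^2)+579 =135444850918463051192683010362497841435973572919606896859517352200922627697 / 64308595484133150503918791432808184440805898166730752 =2106170254517241596953.10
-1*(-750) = 750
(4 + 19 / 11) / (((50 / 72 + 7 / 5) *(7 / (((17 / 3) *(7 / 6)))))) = 10710 / 4147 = 2.58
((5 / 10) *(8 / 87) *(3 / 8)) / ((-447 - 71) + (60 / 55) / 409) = -4499 / 135167260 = -0.00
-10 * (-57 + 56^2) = -30790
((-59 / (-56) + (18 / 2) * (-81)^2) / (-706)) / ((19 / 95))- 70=-19301535 / 39536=-488.20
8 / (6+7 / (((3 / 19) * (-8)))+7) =192 / 179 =1.07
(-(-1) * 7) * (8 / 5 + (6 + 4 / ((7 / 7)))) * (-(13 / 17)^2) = -68614 / 1445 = -47.48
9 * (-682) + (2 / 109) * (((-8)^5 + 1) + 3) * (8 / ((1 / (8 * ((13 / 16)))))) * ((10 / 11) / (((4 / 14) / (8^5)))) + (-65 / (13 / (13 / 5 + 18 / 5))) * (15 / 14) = -54711307511923 / 16786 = -3259341565.11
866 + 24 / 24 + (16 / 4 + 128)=999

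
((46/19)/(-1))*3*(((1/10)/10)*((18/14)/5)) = -621/33250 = -0.02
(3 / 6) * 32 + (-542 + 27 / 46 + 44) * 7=-159431 / 46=-3465.89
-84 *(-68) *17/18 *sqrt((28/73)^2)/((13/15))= 2265760/949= 2387.52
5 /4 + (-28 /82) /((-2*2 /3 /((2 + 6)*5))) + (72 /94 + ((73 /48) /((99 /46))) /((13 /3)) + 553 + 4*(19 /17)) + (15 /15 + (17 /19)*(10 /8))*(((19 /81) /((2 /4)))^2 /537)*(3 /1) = 25082766421231681 /44012874072024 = 569.90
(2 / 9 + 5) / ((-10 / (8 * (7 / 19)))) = -1316 / 855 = -1.54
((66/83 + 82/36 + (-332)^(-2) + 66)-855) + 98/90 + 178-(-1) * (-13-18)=-1054576073/1653360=-637.84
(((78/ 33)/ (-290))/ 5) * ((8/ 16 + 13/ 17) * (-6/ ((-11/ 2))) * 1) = -3354/ 1491325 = -0.00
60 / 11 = 5.45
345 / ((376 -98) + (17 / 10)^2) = 11500 / 9363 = 1.23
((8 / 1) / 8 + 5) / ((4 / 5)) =7.50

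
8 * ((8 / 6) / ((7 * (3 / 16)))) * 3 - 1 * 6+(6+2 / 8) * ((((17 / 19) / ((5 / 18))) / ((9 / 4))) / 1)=10904 / 399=27.33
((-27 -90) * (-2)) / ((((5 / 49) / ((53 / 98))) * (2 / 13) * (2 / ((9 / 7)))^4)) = 1376.78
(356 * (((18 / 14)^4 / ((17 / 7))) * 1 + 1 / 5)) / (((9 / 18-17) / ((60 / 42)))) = -55017664 / 1346961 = -40.85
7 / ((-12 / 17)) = -119 / 12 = -9.92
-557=-557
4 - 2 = 2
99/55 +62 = 319/5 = 63.80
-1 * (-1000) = 1000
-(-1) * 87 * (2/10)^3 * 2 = 174/125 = 1.39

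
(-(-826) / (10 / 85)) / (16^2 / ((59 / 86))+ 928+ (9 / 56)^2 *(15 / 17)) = 22083909568 / 4092727301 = 5.40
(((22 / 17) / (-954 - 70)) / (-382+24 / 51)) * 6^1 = 11 / 553472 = 0.00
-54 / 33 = -18 / 11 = -1.64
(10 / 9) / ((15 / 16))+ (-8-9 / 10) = -2083 / 270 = -7.71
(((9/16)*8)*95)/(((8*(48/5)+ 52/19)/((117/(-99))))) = -1055925/166232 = -6.35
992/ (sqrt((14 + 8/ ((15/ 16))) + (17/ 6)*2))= 186.80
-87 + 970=883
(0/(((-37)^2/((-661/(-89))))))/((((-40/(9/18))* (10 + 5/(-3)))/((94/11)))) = 0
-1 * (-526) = 526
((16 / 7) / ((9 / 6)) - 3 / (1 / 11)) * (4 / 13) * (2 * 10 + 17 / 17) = -2644 / 13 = -203.38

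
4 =4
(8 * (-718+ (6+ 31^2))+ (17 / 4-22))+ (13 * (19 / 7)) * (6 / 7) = 392881 / 196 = 2004.49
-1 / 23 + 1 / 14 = 9 / 322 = 0.03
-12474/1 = -12474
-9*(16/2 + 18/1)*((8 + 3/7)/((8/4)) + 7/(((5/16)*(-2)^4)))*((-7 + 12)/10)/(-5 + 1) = 45981/280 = 164.22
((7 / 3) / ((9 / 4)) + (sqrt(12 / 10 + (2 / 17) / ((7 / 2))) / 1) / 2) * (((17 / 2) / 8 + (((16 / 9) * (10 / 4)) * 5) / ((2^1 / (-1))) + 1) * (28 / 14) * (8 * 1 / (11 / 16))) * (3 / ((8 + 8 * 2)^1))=-72968 / 2673-1303 * sqrt(436730) / 58905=-41.92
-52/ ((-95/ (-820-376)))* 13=-808496/ 95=-8510.48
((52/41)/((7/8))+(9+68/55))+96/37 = 8340417/584045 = 14.28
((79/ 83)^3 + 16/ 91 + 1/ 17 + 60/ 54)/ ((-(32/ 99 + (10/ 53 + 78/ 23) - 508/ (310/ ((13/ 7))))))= -18267174747239660/ 7113971223551153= -2.57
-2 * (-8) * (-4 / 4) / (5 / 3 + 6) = -48 / 23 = -2.09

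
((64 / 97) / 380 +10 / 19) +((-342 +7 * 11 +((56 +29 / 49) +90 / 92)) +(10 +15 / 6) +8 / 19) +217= 239061437 / 10385305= 23.02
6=6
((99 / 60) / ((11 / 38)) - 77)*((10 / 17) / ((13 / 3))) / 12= -713 / 884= -0.81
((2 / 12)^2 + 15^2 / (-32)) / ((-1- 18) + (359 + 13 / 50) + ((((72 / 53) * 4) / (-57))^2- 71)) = -51133420825 / 1965974758128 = -0.03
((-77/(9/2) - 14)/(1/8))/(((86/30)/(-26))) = 291200/129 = 2257.36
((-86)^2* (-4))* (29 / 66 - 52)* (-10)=-15253689.70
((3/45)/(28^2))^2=0.00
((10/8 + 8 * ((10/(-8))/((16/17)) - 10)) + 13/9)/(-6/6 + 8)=-6331/504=-12.56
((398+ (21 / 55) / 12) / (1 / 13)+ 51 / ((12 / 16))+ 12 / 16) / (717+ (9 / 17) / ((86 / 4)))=210801394 / 28827975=7.31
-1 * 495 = -495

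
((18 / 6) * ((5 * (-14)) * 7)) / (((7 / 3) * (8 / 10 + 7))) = -1050 / 13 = -80.77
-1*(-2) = 2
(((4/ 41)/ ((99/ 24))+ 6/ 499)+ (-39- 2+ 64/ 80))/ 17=-135584117/ 57387495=-2.36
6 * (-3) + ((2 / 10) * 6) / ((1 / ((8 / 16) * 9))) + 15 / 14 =-807 / 70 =-11.53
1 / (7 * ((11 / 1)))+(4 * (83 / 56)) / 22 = 87 / 308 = 0.28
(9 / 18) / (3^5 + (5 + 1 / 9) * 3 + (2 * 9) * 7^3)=3 / 38594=0.00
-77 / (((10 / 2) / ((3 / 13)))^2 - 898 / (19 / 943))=0.00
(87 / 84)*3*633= 55071 / 28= 1966.82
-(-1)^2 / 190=-1 / 190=-0.01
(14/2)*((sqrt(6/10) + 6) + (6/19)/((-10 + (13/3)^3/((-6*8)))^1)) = 7*sqrt(15)/5 + 12040854/287983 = 47.23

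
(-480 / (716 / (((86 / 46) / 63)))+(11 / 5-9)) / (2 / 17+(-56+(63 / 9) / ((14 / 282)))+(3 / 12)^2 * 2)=-400946768 / 5011480005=-0.08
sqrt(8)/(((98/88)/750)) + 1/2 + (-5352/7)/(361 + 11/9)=-18379/11410 + 66000 * sqrt(2)/49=1903.25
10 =10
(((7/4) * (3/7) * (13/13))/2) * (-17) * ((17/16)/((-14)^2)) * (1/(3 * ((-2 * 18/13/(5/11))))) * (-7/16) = -18785/22708224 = -0.00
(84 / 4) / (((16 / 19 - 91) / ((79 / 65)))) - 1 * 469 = -17417442 / 37115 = -469.28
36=36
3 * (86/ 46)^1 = 5.61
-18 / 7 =-2.57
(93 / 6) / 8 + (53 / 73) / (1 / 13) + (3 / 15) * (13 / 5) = 347359 / 29200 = 11.90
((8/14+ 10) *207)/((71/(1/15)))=5106/2485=2.05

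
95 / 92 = 1.03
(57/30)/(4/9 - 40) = -171/3560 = -0.05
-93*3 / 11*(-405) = 112995 / 11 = 10272.27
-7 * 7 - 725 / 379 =-19296 / 379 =-50.91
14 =14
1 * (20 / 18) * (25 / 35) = 50 / 63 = 0.79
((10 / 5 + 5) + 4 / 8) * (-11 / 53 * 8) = -660 / 53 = -12.45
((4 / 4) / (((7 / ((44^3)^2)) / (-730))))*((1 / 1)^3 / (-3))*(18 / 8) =567547405165.71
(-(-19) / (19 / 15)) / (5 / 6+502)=0.03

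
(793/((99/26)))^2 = 425101924/9801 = 43373.32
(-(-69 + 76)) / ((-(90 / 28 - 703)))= -98 / 9797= -0.01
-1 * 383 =-383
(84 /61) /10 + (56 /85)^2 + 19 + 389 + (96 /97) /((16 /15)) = 17506240492 /42750325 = 409.50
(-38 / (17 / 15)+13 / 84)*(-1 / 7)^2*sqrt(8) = -47659*sqrt(2) / 34986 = -1.93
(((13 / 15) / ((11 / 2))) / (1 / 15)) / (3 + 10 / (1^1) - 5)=13 / 44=0.30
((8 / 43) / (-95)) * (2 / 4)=-4 / 4085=-0.00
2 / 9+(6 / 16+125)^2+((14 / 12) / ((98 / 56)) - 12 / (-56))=63383015 / 4032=15719.99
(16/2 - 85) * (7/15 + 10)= -12089/15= -805.93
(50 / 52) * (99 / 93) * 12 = 4950 / 403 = 12.28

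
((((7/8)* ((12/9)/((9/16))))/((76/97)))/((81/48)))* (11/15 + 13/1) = 4475968/207765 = 21.54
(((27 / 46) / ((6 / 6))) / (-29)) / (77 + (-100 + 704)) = -9 / 302818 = -0.00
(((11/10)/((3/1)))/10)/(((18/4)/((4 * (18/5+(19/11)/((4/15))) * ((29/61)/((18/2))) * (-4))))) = -42862/617625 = -0.07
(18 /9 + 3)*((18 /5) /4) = 9 /2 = 4.50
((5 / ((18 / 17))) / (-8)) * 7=-595 / 144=-4.13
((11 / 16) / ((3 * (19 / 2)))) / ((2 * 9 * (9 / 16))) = 11 / 4617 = 0.00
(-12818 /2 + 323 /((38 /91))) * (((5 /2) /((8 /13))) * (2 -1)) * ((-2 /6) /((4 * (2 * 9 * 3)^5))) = 244205 /58773123072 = 0.00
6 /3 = 2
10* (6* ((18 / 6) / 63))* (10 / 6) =100 / 21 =4.76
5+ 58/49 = 303/49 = 6.18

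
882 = 882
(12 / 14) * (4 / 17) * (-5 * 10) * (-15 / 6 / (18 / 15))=2500 / 119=21.01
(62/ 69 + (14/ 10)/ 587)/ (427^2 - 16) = 182453/ 36921117195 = 0.00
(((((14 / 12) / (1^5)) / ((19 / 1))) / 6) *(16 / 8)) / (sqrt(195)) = 7 *sqrt(195) / 66690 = 0.00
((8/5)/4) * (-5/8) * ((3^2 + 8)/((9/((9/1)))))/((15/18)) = -51/10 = -5.10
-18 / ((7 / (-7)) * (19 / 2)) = 36 / 19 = 1.89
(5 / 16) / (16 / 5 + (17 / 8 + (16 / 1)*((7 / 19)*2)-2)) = 475 / 22974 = 0.02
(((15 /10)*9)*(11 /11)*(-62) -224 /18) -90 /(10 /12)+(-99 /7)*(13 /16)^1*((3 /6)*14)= -149455 /144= -1037.88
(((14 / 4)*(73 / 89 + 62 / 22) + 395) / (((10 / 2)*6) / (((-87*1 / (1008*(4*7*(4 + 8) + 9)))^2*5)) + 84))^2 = 7043558872883569 / 389387631635918857390733361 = 0.00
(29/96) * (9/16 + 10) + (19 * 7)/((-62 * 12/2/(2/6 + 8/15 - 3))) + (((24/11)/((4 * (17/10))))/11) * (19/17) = 99557352877/24976258560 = 3.99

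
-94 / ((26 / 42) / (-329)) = 649446 / 13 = 49957.38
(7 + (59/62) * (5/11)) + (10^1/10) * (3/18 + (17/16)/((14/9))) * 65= 14359399/229152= 62.66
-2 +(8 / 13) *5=14 / 13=1.08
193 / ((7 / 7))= 193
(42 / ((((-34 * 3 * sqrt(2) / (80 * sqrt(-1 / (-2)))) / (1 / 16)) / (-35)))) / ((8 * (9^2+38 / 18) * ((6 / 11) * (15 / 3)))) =735 / 36992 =0.02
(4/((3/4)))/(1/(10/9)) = 160/27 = 5.93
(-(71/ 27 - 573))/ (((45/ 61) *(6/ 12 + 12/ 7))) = 2630320/ 7533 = 349.17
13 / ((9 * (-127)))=-13 / 1143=-0.01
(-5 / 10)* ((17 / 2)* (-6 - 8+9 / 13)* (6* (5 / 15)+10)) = 8823 / 13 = 678.69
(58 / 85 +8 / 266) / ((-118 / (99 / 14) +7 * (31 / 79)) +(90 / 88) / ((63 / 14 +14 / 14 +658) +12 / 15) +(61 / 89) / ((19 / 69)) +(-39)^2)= 10640453199948 / 22545856197668575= 0.00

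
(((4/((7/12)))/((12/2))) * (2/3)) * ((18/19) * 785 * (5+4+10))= 75360/7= 10765.71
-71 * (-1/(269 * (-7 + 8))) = 71/269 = 0.26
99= 99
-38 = -38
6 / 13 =0.46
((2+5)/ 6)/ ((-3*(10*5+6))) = -1/ 144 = -0.01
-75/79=-0.95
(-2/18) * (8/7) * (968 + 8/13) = -123.00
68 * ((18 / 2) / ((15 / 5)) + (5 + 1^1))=612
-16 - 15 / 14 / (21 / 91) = -289 / 14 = -20.64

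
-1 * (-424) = 424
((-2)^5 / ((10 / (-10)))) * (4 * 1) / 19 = 128 / 19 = 6.74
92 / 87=1.06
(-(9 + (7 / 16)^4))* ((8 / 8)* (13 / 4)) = -7698925 / 262144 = -29.37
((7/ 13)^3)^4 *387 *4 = 21426312587148/ 23298085122481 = 0.92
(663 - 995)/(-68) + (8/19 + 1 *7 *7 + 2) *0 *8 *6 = 83/17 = 4.88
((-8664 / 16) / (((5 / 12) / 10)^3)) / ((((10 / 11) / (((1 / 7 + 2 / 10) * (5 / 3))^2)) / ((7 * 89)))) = -58627971072 / 35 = -1675084887.77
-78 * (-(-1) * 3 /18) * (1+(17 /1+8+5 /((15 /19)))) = -1261 /3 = -420.33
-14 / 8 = -7 / 4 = -1.75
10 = 10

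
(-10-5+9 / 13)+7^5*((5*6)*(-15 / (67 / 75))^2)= 8295829321296 / 58357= 142156542.00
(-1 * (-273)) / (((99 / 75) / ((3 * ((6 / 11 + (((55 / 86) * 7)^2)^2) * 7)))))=11561806158609525 / 6618798736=1746813.38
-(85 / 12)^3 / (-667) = 614125 / 1152576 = 0.53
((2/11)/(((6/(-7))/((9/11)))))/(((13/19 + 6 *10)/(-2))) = 798/139513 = 0.01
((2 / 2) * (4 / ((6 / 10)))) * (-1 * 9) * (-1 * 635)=38100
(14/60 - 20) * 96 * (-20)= 37952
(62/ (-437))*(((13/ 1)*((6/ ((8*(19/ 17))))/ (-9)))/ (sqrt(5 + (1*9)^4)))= 6851*sqrt(134)/ 46729284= 0.00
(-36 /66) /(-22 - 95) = 2 /429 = 0.00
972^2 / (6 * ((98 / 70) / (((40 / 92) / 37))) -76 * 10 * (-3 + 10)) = -23619600 / 115129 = -205.16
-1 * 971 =-971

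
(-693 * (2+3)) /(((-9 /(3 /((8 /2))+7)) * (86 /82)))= 2844.97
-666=-666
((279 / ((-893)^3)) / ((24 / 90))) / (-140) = 837 / 79757659184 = 0.00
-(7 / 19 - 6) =107 / 19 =5.63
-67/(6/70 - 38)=2345/1327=1.77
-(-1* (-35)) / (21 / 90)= -150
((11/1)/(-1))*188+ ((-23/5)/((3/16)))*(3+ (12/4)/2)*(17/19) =-2166.78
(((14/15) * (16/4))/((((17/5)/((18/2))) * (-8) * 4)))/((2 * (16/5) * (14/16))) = -15/272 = -0.06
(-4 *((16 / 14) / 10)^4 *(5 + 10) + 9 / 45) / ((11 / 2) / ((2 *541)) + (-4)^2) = 123246292 / 10394829375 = 0.01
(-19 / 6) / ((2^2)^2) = -19 / 96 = -0.20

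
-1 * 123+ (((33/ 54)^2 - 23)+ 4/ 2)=-143.63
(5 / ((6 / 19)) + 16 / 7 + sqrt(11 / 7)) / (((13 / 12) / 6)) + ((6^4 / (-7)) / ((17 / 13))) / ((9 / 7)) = -15108 / 1547 + 72 * sqrt(77) / 91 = -2.82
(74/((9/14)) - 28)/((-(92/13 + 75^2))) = -10192/658953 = -0.02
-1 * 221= -221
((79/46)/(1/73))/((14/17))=98039/644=152.23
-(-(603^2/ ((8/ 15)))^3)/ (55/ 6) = 97348418483507946225/ 2816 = 34569750881927537.72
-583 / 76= -7.67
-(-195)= 195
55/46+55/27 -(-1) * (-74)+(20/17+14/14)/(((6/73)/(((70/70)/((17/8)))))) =-20928221/358938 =-58.31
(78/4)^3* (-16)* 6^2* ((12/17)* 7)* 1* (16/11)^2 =-91842895872/2057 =-44648952.78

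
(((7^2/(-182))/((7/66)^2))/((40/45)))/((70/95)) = -186219/5096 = -36.54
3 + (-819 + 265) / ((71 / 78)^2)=-3355413 / 5041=-665.62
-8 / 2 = -4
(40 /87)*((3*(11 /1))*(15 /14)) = 3300 /203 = 16.26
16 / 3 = 5.33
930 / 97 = 9.59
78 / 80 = 0.98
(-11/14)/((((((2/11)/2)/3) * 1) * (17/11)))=-3993/238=-16.78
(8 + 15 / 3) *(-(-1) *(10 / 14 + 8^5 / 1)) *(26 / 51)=4560634 / 21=217173.05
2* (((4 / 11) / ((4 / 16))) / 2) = 16 / 11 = 1.45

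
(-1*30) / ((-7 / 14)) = 60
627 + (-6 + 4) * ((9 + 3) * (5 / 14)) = 4329 / 7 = 618.43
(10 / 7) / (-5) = -0.29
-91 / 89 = -1.02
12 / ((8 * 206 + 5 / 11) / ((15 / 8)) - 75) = 1980 / 132689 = 0.01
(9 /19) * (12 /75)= 36 /475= 0.08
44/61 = 0.72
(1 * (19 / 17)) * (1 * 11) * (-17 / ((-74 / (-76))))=-7942 / 37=-214.65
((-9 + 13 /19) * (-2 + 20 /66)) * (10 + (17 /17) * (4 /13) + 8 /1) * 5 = 10529120 /8151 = 1291.76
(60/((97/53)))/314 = 1590/15229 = 0.10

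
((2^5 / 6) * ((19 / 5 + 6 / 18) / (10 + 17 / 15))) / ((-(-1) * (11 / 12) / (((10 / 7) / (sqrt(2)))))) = 19840 * sqrt(2) / 12859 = 2.18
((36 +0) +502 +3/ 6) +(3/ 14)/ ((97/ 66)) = 731481/ 1358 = 538.65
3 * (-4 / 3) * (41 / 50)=-82 / 25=-3.28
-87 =-87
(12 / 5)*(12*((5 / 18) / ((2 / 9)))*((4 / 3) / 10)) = 24 / 5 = 4.80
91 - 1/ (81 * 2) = 90.99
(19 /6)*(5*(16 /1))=760 /3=253.33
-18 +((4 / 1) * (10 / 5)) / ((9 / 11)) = -74 / 9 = -8.22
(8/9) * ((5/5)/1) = 8/9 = 0.89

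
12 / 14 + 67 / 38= 697 / 266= 2.62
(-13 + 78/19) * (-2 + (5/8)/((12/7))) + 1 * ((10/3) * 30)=208933/1824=114.55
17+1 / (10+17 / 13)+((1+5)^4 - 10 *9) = 179794 / 147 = 1223.09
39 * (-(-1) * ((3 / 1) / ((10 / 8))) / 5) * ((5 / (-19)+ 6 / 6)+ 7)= 68796 / 475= 144.83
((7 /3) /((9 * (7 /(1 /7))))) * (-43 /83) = -43 /15687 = -0.00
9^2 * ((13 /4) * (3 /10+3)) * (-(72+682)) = -13100373 /20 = -655018.65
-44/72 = -11/18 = -0.61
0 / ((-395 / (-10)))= 0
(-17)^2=289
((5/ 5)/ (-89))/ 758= -1/ 67462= -0.00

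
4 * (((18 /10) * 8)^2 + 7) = 21436 /25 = 857.44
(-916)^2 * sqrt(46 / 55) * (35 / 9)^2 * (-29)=-5961492880 * sqrt(2530) / 891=-336540694.13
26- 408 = -382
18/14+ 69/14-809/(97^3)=79391225/12777422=6.21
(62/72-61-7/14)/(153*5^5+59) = -2183/17214624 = -0.00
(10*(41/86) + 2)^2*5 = 423405/1849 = 228.99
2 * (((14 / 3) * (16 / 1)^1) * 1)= 448 / 3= 149.33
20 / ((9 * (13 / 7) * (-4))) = -35 / 117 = -0.30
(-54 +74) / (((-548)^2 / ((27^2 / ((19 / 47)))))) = 171315 / 1426444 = 0.12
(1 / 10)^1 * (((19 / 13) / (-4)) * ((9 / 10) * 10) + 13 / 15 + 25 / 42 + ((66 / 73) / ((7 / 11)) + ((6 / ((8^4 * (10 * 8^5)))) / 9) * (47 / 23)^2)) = -82031210712431 / 2021403540848640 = -0.04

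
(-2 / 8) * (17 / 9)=-0.47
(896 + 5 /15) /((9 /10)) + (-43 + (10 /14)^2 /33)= 13868156 /14553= 952.94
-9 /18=-1 /2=-0.50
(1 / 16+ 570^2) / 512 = 5198401 / 8192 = 634.57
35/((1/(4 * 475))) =66500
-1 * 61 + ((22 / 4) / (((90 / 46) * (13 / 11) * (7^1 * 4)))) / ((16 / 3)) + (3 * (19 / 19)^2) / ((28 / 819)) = 4676543 / 174720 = 26.77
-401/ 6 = -66.83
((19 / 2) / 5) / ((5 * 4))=19 / 200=0.10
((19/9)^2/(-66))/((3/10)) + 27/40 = 144313/320760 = 0.45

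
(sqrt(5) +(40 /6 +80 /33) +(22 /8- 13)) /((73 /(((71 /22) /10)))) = -3621 /706640 +71 * sqrt(5) /16060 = 0.00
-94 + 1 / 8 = -751 / 8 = -93.88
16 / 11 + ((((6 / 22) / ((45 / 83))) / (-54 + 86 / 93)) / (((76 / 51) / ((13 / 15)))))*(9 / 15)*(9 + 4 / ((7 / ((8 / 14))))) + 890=22530545052157 / 25274788000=891.42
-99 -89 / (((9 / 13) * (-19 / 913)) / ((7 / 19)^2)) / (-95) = -107.83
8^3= 512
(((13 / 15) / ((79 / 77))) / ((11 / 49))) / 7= 637 / 1185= 0.54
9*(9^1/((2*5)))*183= 14823/10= 1482.30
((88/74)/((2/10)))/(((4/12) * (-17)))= -660/629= -1.05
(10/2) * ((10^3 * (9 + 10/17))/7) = 815000/119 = 6848.74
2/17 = 0.12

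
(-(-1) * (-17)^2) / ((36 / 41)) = 11849 / 36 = 329.14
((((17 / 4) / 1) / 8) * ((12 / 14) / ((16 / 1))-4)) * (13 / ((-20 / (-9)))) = -439569 / 35840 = -12.26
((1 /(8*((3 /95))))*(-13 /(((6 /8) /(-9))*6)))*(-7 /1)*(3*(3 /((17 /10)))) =-129675 /34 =-3813.97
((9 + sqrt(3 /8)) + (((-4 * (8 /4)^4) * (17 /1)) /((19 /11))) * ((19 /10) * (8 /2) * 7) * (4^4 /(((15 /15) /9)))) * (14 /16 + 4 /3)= -6820035813 /40 + 53 * sqrt(6) /96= -170500893.97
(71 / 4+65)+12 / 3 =347 / 4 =86.75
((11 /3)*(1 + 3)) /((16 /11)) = 121 /12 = 10.08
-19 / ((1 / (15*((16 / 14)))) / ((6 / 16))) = -855 / 7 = -122.14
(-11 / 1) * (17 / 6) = -187 / 6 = -31.17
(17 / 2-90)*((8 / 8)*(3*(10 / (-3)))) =815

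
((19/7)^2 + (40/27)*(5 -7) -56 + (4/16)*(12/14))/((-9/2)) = 135955/11907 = 11.42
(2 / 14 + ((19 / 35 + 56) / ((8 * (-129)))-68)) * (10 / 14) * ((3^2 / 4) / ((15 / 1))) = -7.28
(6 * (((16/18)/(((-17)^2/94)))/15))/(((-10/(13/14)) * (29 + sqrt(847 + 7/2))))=283504/8648325 - 4888 * sqrt(42)/960925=-0.00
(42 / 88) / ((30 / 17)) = 119 / 440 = 0.27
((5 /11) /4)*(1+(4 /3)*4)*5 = 475 /132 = 3.60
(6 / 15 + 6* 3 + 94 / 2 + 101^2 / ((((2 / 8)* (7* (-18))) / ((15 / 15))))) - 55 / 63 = -9076 / 35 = -259.31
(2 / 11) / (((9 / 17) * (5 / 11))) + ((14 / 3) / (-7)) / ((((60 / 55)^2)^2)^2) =1364768539 / 3224862720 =0.42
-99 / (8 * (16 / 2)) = -99 / 64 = -1.55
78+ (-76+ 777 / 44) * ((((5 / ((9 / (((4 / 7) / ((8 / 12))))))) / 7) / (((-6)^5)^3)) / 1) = 78.00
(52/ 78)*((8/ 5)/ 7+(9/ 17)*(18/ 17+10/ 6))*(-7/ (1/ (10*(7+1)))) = -541024/ 867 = -624.02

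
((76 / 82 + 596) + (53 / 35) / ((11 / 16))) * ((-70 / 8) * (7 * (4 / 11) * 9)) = -595807254 / 4961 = -120098.22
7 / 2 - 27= -47 / 2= -23.50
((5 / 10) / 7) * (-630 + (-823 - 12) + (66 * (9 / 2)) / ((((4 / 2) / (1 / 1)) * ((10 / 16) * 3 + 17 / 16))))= -9497 / 94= -101.03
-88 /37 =-2.38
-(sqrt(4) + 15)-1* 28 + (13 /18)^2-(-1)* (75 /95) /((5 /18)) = -256313 /6156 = -41.64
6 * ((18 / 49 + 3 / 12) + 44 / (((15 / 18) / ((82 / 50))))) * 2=6409887 / 6125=1046.51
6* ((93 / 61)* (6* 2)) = 6696 / 61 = 109.77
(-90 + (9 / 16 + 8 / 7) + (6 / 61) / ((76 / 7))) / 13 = -11460175 / 1687504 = -6.79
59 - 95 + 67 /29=-977 /29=-33.69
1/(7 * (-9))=-1/63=-0.02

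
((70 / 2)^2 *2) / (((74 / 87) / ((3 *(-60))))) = -19183500 / 37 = -518472.97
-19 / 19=-1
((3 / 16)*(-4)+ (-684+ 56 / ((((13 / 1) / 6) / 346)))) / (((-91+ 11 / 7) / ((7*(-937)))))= 19715822721 / 32552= 605671.62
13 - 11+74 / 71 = 216 / 71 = 3.04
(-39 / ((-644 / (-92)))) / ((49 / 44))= -1716 / 343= -5.00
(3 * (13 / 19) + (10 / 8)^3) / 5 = 4871 / 6080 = 0.80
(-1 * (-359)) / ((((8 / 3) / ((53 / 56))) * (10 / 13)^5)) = 21193775733 / 44800000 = 473.08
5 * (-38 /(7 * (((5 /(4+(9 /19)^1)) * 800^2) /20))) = -17 /22400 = -0.00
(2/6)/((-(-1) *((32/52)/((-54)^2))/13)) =41067/2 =20533.50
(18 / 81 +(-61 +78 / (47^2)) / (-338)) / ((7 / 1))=2705323 / 47038446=0.06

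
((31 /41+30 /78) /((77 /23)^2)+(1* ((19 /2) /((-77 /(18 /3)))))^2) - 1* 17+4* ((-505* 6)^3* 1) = -351638595115425320 /3160157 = -111272508016.35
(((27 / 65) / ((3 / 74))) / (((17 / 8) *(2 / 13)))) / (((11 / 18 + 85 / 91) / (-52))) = -226908864 / 215135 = -1054.73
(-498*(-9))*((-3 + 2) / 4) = -2241 / 2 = -1120.50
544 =544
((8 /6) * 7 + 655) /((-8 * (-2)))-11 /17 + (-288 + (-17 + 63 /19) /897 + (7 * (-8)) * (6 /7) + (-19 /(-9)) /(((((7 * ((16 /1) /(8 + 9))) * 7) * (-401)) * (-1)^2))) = -775485597343 /2627503578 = -295.14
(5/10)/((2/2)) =1/2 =0.50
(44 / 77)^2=16 / 49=0.33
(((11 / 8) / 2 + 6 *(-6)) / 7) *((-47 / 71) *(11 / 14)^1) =2.62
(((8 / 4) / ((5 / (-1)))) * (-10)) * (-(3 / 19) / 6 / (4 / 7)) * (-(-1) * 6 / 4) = -0.28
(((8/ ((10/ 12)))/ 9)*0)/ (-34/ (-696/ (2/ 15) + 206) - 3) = 0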